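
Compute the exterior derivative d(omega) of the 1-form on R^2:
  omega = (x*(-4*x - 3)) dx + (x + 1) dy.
d(omega) = (1) dx ∧ dy

For a 1-form omega = sum_i f_i dx_i, the exterior derivative is
  d(omega) = sum_{i < j} (∂f_j/∂x_i - ∂f_i/∂x_j) dx_i ∧ dx_j.
  coefficient of dx ∧ dy: ∂f_2/∂x - ∂f_1/∂y = ∂(x + 1)/∂x - ∂(x*(-4*x - 3))/∂y = 1
Assembling: d(omega) = (1) dx ∧ dy.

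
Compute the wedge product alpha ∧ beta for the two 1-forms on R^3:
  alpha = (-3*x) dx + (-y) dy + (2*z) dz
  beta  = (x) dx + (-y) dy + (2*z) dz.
alpha ∧ beta = (4*x*y) dx ∧ dy + (-8*x*z) dx ∧ dz

Distribute the wedge, using dx_i ∧ dx_j = -dx_j ∧ dx_i and dx_i ∧ dx_i = 0. For each pair (i, j) with i < j, the coefficient of dx_i ∧ dx_j in alpha ∧ beta is (alpha_i * beta_j - alpha_j * beta_i). Collecting: alpha ∧ beta = (4*x*y) dx ∧ dy + (-8*x*z) dx ∧ dz.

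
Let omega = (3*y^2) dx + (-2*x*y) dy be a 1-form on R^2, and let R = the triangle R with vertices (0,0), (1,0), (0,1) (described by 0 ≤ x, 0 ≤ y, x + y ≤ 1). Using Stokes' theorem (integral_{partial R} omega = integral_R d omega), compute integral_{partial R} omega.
integral_(partial R) omega = -4/3

Stokes: integral_partial_R omega = integral_R d omega with d omega = (∂Q/∂x - ∂P/∂y) dx ∧ dy.
  ∂Q/∂x = -2*y
  ∂P/∂y = 6*y
  integrand = ∂Q/∂x - ∂P/∂y = -8*y.
Integrating over R: integral_0^1 integral_0^{1-x} (-8*y) dy dx = -4/3.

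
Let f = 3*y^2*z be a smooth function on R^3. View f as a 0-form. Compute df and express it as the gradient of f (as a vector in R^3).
df = (0) dx + (6*y*z) dy + (3*y^2) dz; grad f = (0, 6*y*z, 3*y^2)

For a 0-form f, d f = (∂f/∂x) dx + (∂f/∂y) dy + (∂f/∂z) dz. The components of the vector representation are exactly the entries of grad f in Cartesian coordinates:
  ∂f/∂x = 0
  ∂f/∂y = 6*y*z
  ∂f/∂z = 3*y^2.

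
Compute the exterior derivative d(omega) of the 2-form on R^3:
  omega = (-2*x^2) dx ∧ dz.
d(omega) = 0

For a 2-form omega = sum_{i<j} g_{ij} dx_i ∧ dx_j, the exterior derivative is
  d(omega) = sum_{i<j} d(g_{ij}) ∧ dx_i ∧ dx_j = sum_{i<j, k} (∂g_{ij}/∂x_k) dx_k ∧ dx_i ∧ dx_j.
Expand each term, using dx_k ∧ dx_i ∧ dx_j = sgn(permutation) dx_{(a)} ∧ dx_{(b)} ∧ dx_{(c)} with (a < b < c) sorted:

Collecting like 3-forms: d(omega) = 0.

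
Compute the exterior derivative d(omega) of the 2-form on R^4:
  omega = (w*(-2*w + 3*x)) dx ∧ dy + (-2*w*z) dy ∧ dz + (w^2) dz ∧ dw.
d(omega) = (-4*w + 3*x) dx ∧ dy ∧ dw + (-2*z) dy ∧ dz ∧ dw

For a 2-form omega = sum_{i<j} g_{ij} dx_i ∧ dx_j, the exterior derivative is
  d(omega) = sum_{i<j} d(g_{ij}) ∧ dx_i ∧ dx_j = sum_{i<j, k} (∂g_{ij}/∂x_k) dx_k ∧ dx_i ∧ dx_j.
Expand each term, using dx_k ∧ dx_i ∧ dx_j = sgn(permutation) dx_{(a)} ∧ dx_{(b)} ∧ dx_{(c)} with (a < b < c) sorted:
  d(w*(-2*w + 3*x)) includes (∂/∂w)(w*(-2*w + 3*x)) dw = (-4*w + 3*x) dw, which multiplied by dx ∧ dy gives (-4*w + 3*x) dx ∧ dy ∧ dw
  d(-2*w*z) includes (∂/∂w)(-2*w*z) dw = (-2*z) dw, which multiplied by dy ∧ dz gives (-2*z) dy ∧ dz ∧ dw
Collecting like 3-forms: d(omega) = (-4*w + 3*x) dx ∧ dy ∧ dw + (-2*z) dy ∧ dz ∧ dw.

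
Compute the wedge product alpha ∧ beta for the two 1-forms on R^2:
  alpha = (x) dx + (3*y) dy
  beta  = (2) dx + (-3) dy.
alpha ∧ beta = (-3*x - 6*y) dx ∧ dy

Distribute the wedge, using dx_i ∧ dx_j = -dx_j ∧ dx_i and dx_i ∧ dx_i = 0. For each pair (i, j) with i < j, the coefficient of dx_i ∧ dx_j in alpha ∧ beta is (alpha_i * beta_j - alpha_j * beta_i). Collecting: alpha ∧ beta = (-3*x - 6*y) dx ∧ dy.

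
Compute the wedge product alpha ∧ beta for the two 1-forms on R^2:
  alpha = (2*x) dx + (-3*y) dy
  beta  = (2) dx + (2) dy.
alpha ∧ beta = (4*x + 6*y) dx ∧ dy

Distribute the wedge, using dx_i ∧ dx_j = -dx_j ∧ dx_i and dx_i ∧ dx_i = 0. For each pair (i, j) with i < j, the coefficient of dx_i ∧ dx_j in alpha ∧ beta is (alpha_i * beta_j - alpha_j * beta_i). Collecting: alpha ∧ beta = (4*x + 6*y) dx ∧ dy.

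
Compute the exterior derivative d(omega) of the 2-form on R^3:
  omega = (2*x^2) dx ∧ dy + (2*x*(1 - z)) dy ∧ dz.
d(omega) = (2 - 2*z) dx ∧ dy ∧ dz

For a 2-form omega = sum_{i<j} g_{ij} dx_i ∧ dx_j, the exterior derivative is
  d(omega) = sum_{i<j} d(g_{ij}) ∧ dx_i ∧ dx_j = sum_{i<j, k} (∂g_{ij}/∂x_k) dx_k ∧ dx_i ∧ dx_j.
Expand each term, using dx_k ∧ dx_i ∧ dx_j = sgn(permutation) dx_{(a)} ∧ dx_{(b)} ∧ dx_{(c)} with (a < b < c) sorted:
  d(2*x*(1 - z)) includes (∂/∂x)(2*x*(1 - z)) dx = (2 - 2*z) dx, which multiplied by dy ∧ dz gives (2 - 2*z) dx ∧ dy ∧ dz
Collecting like 3-forms: d(omega) = (2 - 2*z) dx ∧ dy ∧ dz.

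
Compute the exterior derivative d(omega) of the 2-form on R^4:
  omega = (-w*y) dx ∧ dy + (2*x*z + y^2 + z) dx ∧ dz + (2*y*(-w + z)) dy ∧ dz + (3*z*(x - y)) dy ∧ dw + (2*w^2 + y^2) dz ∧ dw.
d(omega) = (-y + 3*z) dx ∧ dy ∧ dw + (-2*y) dx ∧ dy ∧ dz + (-3*x + 3*y) dy ∧ dz ∧ dw

For a 2-form omega = sum_{i<j} g_{ij} dx_i ∧ dx_j, the exterior derivative is
  d(omega) = sum_{i<j} d(g_{ij}) ∧ dx_i ∧ dx_j = sum_{i<j, k} (∂g_{ij}/∂x_k) dx_k ∧ dx_i ∧ dx_j.
Expand each term, using dx_k ∧ dx_i ∧ dx_j = sgn(permutation) dx_{(a)} ∧ dx_{(b)} ∧ dx_{(c)} with (a < b < c) sorted:
  d(-w*y) includes (∂/∂w)(-w*y) dw = (-y) dw, which multiplied by dx ∧ dy gives (-y) dx ∧ dy ∧ dw
  d(2*x*z + y^2 + z) includes (∂/∂y)(2*x*z + y^2 + z) dy = (2*y) dy, which multiplied by dx ∧ dz gives (-2*y) dx ∧ dy ∧ dz
  d(2*y*(-w + z)) includes (∂/∂w)(2*y*(-w + z)) dw = (-2*y) dw, which multiplied by dy ∧ dz gives (-2*y) dy ∧ dz ∧ dw
  d(3*z*(x - y)) includes (∂/∂x)(3*z*(x - y)) dx = (3*z) dx, which multiplied by dy ∧ dw gives (3*z) dx ∧ dy ∧ dw
  d(3*z*(x - y)) includes (∂/∂z)(3*z*(x - y)) dz = (3*x - 3*y) dz, which multiplied by dy ∧ dw gives (-3*x + 3*y) dy ∧ dz ∧ dw
  d(2*w^2 + y^2) includes (∂/∂y)(2*w^2 + y^2) dy = (2*y) dy, which multiplied by dz ∧ dw gives (2*y) dy ∧ dz ∧ dw
Collecting like 3-forms: d(omega) = (-y + 3*z) dx ∧ dy ∧ dw + (-2*y) dx ∧ dy ∧ dz + (-3*x + 3*y) dy ∧ dz ∧ dw.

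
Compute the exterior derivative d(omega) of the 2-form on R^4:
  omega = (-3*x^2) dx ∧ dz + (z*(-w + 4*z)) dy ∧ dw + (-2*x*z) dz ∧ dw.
d(omega) = (w - 8*z) dy ∧ dz ∧ dw + (-2*z) dx ∧ dz ∧ dw

For a 2-form omega = sum_{i<j} g_{ij} dx_i ∧ dx_j, the exterior derivative is
  d(omega) = sum_{i<j} d(g_{ij}) ∧ dx_i ∧ dx_j = sum_{i<j, k} (∂g_{ij}/∂x_k) dx_k ∧ dx_i ∧ dx_j.
Expand each term, using dx_k ∧ dx_i ∧ dx_j = sgn(permutation) dx_{(a)} ∧ dx_{(b)} ∧ dx_{(c)} with (a < b < c) sorted:
  d(z*(-w + 4*z)) includes (∂/∂z)(z*(-w + 4*z)) dz = (-w + 8*z) dz, which multiplied by dy ∧ dw gives (w - 8*z) dy ∧ dz ∧ dw
  d(-2*x*z) includes (∂/∂x)(-2*x*z) dx = (-2*z) dx, which multiplied by dz ∧ dw gives (-2*z) dx ∧ dz ∧ dw
Collecting like 3-forms: d(omega) = (w - 8*z) dy ∧ dz ∧ dw + (-2*z) dx ∧ dz ∧ dw.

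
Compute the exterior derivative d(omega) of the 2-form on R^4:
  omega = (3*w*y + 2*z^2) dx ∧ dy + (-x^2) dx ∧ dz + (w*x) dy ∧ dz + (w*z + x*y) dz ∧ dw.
d(omega) = (w + 4*z) dx ∧ dy ∧ dz + (3*y) dx ∧ dy ∧ dw + (2*x) dy ∧ dz ∧ dw + (y) dx ∧ dz ∧ dw

For a 2-form omega = sum_{i<j} g_{ij} dx_i ∧ dx_j, the exterior derivative is
  d(omega) = sum_{i<j} d(g_{ij}) ∧ dx_i ∧ dx_j = sum_{i<j, k} (∂g_{ij}/∂x_k) dx_k ∧ dx_i ∧ dx_j.
Expand each term, using dx_k ∧ dx_i ∧ dx_j = sgn(permutation) dx_{(a)} ∧ dx_{(b)} ∧ dx_{(c)} with (a < b < c) sorted:
  d(3*w*y + 2*z^2) includes (∂/∂z)(3*w*y + 2*z^2) dz = (4*z) dz, which multiplied by dx ∧ dy gives (4*z) dx ∧ dy ∧ dz
  d(3*w*y + 2*z^2) includes (∂/∂w)(3*w*y + 2*z^2) dw = (3*y) dw, which multiplied by dx ∧ dy gives (3*y) dx ∧ dy ∧ dw
  d(w*x) includes (∂/∂x)(w*x) dx = (w) dx, which multiplied by dy ∧ dz gives (w) dx ∧ dy ∧ dz
  d(w*x) includes (∂/∂w)(w*x) dw = (x) dw, which multiplied by dy ∧ dz gives (x) dy ∧ dz ∧ dw
  d(w*z + x*y) includes (∂/∂x)(w*z + x*y) dx = (y) dx, which multiplied by dz ∧ dw gives (y) dx ∧ dz ∧ dw
  d(w*z + x*y) includes (∂/∂y)(w*z + x*y) dy = (x) dy, which multiplied by dz ∧ dw gives (x) dy ∧ dz ∧ dw
Collecting like 3-forms: d(omega) = (w + 4*z) dx ∧ dy ∧ dz + (3*y) dx ∧ dy ∧ dw + (2*x) dy ∧ dz ∧ dw + (y) dx ∧ dz ∧ dw.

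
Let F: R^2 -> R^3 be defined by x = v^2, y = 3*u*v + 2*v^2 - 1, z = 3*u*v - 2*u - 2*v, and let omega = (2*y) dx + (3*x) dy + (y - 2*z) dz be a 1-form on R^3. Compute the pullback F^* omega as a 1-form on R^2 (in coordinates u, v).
F^* omega = (-9*u*v^2 + 18*u*v - 8*u + 15*v^3 + 8*v^2 - 11*v + 2) du + (-9*u^2*v + 12*u^2 + 27*u*v^2 + 18*u*v - 11*u + 20*v^3 - 4*v^2 - 12*v + 2) dv

Using F^*(f dg) = (f ∘ F) d(g ∘ F), substitute each coordinate x_i by F_i(u, v) in f_i, and replace dx_i by d F_i = (∂F_i/∂u) du + (∂F_i/∂v) dv.
  For the x component: f_1(F) = 6*u*v + 4*v^2 - 2; d F_1 = (0) du + (2*v) dv
  For the y component: f_2(F) = 3*v^2; d F_2 = (3*v) du + (3*u + 4*v) dv
  For the z component: f_3(F) = -3*u*v + 4*u + 2*v^2 + 4*v - 1; d F_3 = (3*v - 2) du + (3*u - 2) dv
Combining and collecting du, dv coefficients:
  coeff of du: -9*u*v^2 + 18*u*v - 8*u + 15*v^3 + 8*v^2 - 11*v + 2
  coeff of dv: -9*u^2*v + 12*u^2 + 27*u*v^2 + 18*u*v - 11*u + 20*v^3 - 4*v^2 - 12*v + 2
F^* omega = (-9*u*v^2 + 18*u*v - 8*u + 15*v^3 + 8*v^2 - 11*v + 2) du + (-9*u^2*v + 12*u^2 + 27*u*v^2 + 18*u*v - 11*u + 20*v^3 - 4*v^2 - 12*v + 2) dv.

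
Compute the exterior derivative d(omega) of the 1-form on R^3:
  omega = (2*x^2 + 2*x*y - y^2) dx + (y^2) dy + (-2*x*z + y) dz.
d(omega) = (-2*x + 2*y) dx ∧ dy + (-2*z) dx ∧ dz + (1) dy ∧ dz

For a 1-form omega = sum_i f_i dx_i, the exterior derivative is
  d(omega) = sum_{i < j} (∂f_j/∂x_i - ∂f_i/∂x_j) dx_i ∧ dx_j.
  coefficient of dx ∧ dy: ∂f_2/∂x - ∂f_1/∂y = ∂(y^2)/∂x - ∂(2*x^2 + 2*x*y - y^2)/∂y = -2*x + 2*y
  coefficient of dx ∧ dz: ∂f_3/∂x - ∂f_1/∂z = ∂(-2*x*z + y)/∂x - ∂(2*x^2 + 2*x*y - y^2)/∂z = -2*z
  coefficient of dy ∧ dz: ∂f_3/∂y - ∂f_2/∂z = ∂(-2*x*z + y)/∂y - ∂(y^2)/∂z = 1
Assembling: d(omega) = (-2*x + 2*y) dx ∧ dy + (-2*z) dx ∧ dz + (1) dy ∧ dz.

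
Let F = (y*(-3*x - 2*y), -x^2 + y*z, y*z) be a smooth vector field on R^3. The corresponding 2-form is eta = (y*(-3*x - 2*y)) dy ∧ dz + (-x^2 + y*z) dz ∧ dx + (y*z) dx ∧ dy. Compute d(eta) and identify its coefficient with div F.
d(eta) = (-2*y + z) dx ∧ dy ∧ dz; div F = -2*y + z

For a 2-form in R^3 of the form above, applying d gives a 3-form with coefficient ∂P/∂x + ∂Q/∂y + ∂R/∂z:
  ∂P/∂x = -3*y
  ∂Q/∂y = z
  ∂R/∂z = y
Sum = -2*y + z, which is exactly div F.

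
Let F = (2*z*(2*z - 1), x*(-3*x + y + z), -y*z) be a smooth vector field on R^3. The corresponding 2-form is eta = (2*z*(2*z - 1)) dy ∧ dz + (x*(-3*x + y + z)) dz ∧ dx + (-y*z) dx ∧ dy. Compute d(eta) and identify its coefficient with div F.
d(eta) = (x - y) dx ∧ dy ∧ dz; div F = x - y

For a 2-form in R^3 of the form above, applying d gives a 3-form with coefficient ∂P/∂x + ∂Q/∂y + ∂R/∂z:
  ∂P/∂x = 0
  ∂Q/∂y = x
  ∂R/∂z = -y
Sum = x - y, which is exactly div F.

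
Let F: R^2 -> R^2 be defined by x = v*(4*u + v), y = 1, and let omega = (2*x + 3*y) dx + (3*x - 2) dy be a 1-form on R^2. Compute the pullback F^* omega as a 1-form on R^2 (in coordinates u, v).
F^* omega = (4*v*(8*u*v + 2*v^2 + 3)) du + (32*u^2*v + 24*u*v^2 + 12*u + 4*v^3 + 6*v) dv

Using F^*(f dg) = (f ∘ F) d(g ∘ F), substitute each coordinate x_i by F_i(u, v) in f_i, and replace dx_i by d F_i = (∂F_i/∂u) du + (∂F_i/∂v) dv.
  For the x component: f_1(F) = 8*u*v + 2*v^2 + 3; d F_1 = (4*v) du + (4*u + 2*v) dv
  For the y component: f_2(F) = 12*u*v + 3*v^2 - 2; d F_2 = (0) du + (0) dv
Combining and collecting du, dv coefficients:
  coeff of du: 4*v*(8*u*v + 2*v^2 + 3)
  coeff of dv: 32*u^2*v + 24*u*v^2 + 12*u + 4*v^3 + 6*v
F^* omega = (4*v*(8*u*v + 2*v^2 + 3)) du + (32*u^2*v + 24*u*v^2 + 12*u + 4*v^3 + 6*v) dv.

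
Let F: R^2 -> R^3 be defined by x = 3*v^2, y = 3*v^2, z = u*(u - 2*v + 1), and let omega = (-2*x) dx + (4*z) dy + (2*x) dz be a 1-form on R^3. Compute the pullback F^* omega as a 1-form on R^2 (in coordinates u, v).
F^* omega = (v^2*(12*u - 12*v + 6)) du + (12*v*(2*u^2 - 5*u*v + 2*u - 3*v^2)) dv

Using F^*(f dg) = (f ∘ F) d(g ∘ F), substitute each coordinate x_i by F_i(u, v) in f_i, and replace dx_i by d F_i = (∂F_i/∂u) du + (∂F_i/∂v) dv.
  For the x component: f_1(F) = -6*v^2; d F_1 = (0) du + (6*v) dv
  For the y component: f_2(F) = 4*u*(u - 2*v + 1); d F_2 = (0) du + (6*v) dv
  For the z component: f_3(F) = 6*v^2; d F_3 = (2*u - 2*v + 1) du + (-2*u) dv
Combining and collecting du, dv coefficients:
  coeff of du: v^2*(12*u - 12*v + 6)
  coeff of dv: 12*v*(2*u^2 - 5*u*v + 2*u - 3*v^2)
F^* omega = (v^2*(12*u - 12*v + 6)) du + (12*v*(2*u^2 - 5*u*v + 2*u - 3*v^2)) dv.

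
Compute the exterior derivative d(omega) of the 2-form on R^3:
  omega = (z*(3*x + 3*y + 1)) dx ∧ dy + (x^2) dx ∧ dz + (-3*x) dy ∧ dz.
d(omega) = (3*x + 3*y - 2) dx ∧ dy ∧ dz

For a 2-form omega = sum_{i<j} g_{ij} dx_i ∧ dx_j, the exterior derivative is
  d(omega) = sum_{i<j} d(g_{ij}) ∧ dx_i ∧ dx_j = sum_{i<j, k} (∂g_{ij}/∂x_k) dx_k ∧ dx_i ∧ dx_j.
Expand each term, using dx_k ∧ dx_i ∧ dx_j = sgn(permutation) dx_{(a)} ∧ dx_{(b)} ∧ dx_{(c)} with (a < b < c) sorted:
  d(z*(3*x + 3*y + 1)) includes (∂/∂z)(z*(3*x + 3*y + 1)) dz = (3*x + 3*y + 1) dz, which multiplied by dx ∧ dy gives (3*x + 3*y + 1) dx ∧ dy ∧ dz
  d(-3*x) includes (∂/∂x)(-3*x) dx = (-3) dx, which multiplied by dy ∧ dz gives (-3) dx ∧ dy ∧ dz
Collecting like 3-forms: d(omega) = (3*x + 3*y - 2) dx ∧ dy ∧ dz.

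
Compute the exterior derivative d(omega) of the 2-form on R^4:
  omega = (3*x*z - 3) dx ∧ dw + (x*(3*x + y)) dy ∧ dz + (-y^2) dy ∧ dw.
d(omega) = (-3*x) dx ∧ dz ∧ dw + (6*x + y) dx ∧ dy ∧ dz

For a 2-form omega = sum_{i<j} g_{ij} dx_i ∧ dx_j, the exterior derivative is
  d(omega) = sum_{i<j} d(g_{ij}) ∧ dx_i ∧ dx_j = sum_{i<j, k} (∂g_{ij}/∂x_k) dx_k ∧ dx_i ∧ dx_j.
Expand each term, using dx_k ∧ dx_i ∧ dx_j = sgn(permutation) dx_{(a)} ∧ dx_{(b)} ∧ dx_{(c)} with (a < b < c) sorted:
  d(3*x*z - 3) includes (∂/∂z)(3*x*z - 3) dz = (3*x) dz, which multiplied by dx ∧ dw gives (-3*x) dx ∧ dz ∧ dw
  d(x*(3*x + y)) includes (∂/∂x)(x*(3*x + y)) dx = (6*x + y) dx, which multiplied by dy ∧ dz gives (6*x + y) dx ∧ dy ∧ dz
Collecting like 3-forms: d(omega) = (-3*x) dx ∧ dz ∧ dw + (6*x + y) dx ∧ dy ∧ dz.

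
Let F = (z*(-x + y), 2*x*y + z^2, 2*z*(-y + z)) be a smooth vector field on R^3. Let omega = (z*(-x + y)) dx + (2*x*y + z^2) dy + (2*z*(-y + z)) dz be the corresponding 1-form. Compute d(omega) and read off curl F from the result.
d(omega) = (-4*z) dy ∧ dz + (-x + y) dz ∧ dx + (2*y - z) dx ∧ dy; curl F = (-4*z, -x + y, 2*y - z)

d omega = sum_{i<j} (∂f_j/∂x_i - ∂f_i/∂x_j) dx_i ∧ dx_j. Under the identification (dy ∧ dz, dz ∧ dx, dx ∧ dy) ↔ (e_x, e_y, e_z), the coefficients are exactly the components of curl F. Compute:
  ∂R/∂y - ∂Q/∂z = (-2*z) - (2*z) = -4*z
  ∂P/∂z - ∂R/∂x = (-x + y) - (0) = -x + y
  ∂Q/∂x - ∂P/∂y = (2*y) - (z) = 2*y - z.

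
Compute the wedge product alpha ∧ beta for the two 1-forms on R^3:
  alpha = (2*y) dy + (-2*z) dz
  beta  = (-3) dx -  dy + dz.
alpha ∧ beta = (6*y) dx ∧ dy + (2*y - 2*z) dy ∧ dz + (-6*z) dx ∧ dz

Distribute the wedge, using dx_i ∧ dx_j = -dx_j ∧ dx_i and dx_i ∧ dx_i = 0. For each pair (i, j) with i < j, the coefficient of dx_i ∧ dx_j in alpha ∧ beta is (alpha_i * beta_j - alpha_j * beta_i). Collecting: alpha ∧ beta = (6*y) dx ∧ dy + (2*y - 2*z) dy ∧ dz + (-6*z) dx ∧ dz.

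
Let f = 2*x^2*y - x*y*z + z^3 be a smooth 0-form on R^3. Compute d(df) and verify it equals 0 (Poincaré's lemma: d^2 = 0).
d(df) = 0

Step 1: df = sum_i (∂f/∂x_i) dx_i = (y*(4*x - z)) dx + (x*(2*x - z)) dy + (-x*y + 3*z^2) dz.
Step 2: Apply d again. Using the 1-form formula, the coefficient of dx ∧ dy in d(df) is ∂^2 f/∂x ∂y - ∂^2 f/∂y ∂x = (4*x - z) - (4*x - z) = 0 (equality of mixed partials for smooth f).
Similarly for dx ∧ dz and dy ∧ dz — all coefficients vanish. So d(df) = 0.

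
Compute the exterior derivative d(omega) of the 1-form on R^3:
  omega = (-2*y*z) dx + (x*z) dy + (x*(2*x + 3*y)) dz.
d(omega) = (3*z) dx ∧ dy + (4*x + 5*y) dx ∧ dz + (2*x) dy ∧ dz

For a 1-form omega = sum_i f_i dx_i, the exterior derivative is
  d(omega) = sum_{i < j} (∂f_j/∂x_i - ∂f_i/∂x_j) dx_i ∧ dx_j.
  coefficient of dx ∧ dy: ∂f_2/∂x - ∂f_1/∂y = ∂(x*z)/∂x - ∂(-2*y*z)/∂y = 3*z
  coefficient of dx ∧ dz: ∂f_3/∂x - ∂f_1/∂z = ∂(x*(2*x + 3*y))/∂x - ∂(-2*y*z)/∂z = 4*x + 5*y
  coefficient of dy ∧ dz: ∂f_3/∂y - ∂f_2/∂z = ∂(x*(2*x + 3*y))/∂y - ∂(x*z)/∂z = 2*x
Assembling: d(omega) = (3*z) dx ∧ dy + (4*x + 5*y) dx ∧ dz + (2*x) dy ∧ dz.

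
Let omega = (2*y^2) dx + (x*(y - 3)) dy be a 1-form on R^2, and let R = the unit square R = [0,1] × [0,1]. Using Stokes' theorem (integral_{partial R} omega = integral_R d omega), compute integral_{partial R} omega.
integral_(partial R) omega = -9/2

Stokes: integral_partial_R omega = integral_R d omega with d omega = (∂Q/∂x - ∂P/∂y) dx ∧ dy.
  ∂Q/∂x = y - 3
  ∂P/∂y = 4*y
  integrand = ∂Q/∂x - ∂P/∂y = -3*y - 3.
Integrating over R: integral_0^1 integral_0^1 (-3*y - 3) dx dy = -9/2.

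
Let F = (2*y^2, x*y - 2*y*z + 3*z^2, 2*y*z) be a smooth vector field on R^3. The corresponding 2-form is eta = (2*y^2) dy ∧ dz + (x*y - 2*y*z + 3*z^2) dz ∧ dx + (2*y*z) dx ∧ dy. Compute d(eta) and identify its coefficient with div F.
d(eta) = (x + 2*y - 2*z) dx ∧ dy ∧ dz; div F = x + 2*y - 2*z

For a 2-form in R^3 of the form above, applying d gives a 3-form with coefficient ∂P/∂x + ∂Q/∂y + ∂R/∂z:
  ∂P/∂x = 0
  ∂Q/∂y = x - 2*z
  ∂R/∂z = 2*y
Sum = x + 2*y - 2*z, which is exactly div F.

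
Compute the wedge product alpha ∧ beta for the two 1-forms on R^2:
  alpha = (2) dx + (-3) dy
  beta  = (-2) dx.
alpha ∧ beta = (-6) dx ∧ dy

Distribute the wedge, using dx_i ∧ dx_j = -dx_j ∧ dx_i and dx_i ∧ dx_i = 0. For each pair (i, j) with i < j, the coefficient of dx_i ∧ dx_j in alpha ∧ beta is (alpha_i * beta_j - alpha_j * beta_i). Collecting: alpha ∧ beta = (-6) dx ∧ dy.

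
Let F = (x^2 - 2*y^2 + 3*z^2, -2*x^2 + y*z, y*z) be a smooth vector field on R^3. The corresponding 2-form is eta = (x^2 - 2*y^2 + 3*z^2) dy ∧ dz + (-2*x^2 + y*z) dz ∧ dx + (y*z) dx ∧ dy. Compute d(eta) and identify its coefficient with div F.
d(eta) = (2*x + y + z) dx ∧ dy ∧ dz; div F = 2*x + y + z

For a 2-form in R^3 of the form above, applying d gives a 3-form with coefficient ∂P/∂x + ∂Q/∂y + ∂R/∂z:
  ∂P/∂x = 2*x
  ∂Q/∂y = z
  ∂R/∂z = y
Sum = 2*x + y + z, which is exactly div F.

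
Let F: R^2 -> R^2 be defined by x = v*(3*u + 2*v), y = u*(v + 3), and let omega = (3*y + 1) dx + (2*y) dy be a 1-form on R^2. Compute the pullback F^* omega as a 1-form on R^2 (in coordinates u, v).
F^* omega = (11*u*v^2 + 39*u*v + 18*u + 3*v) du + (11*u^2*v + 33*u^2 + 12*u*v^2 + 36*u*v + 3*u + 4*v) dv

Using F^*(f dg) = (f ∘ F) d(g ∘ F), substitute each coordinate x_i by F_i(u, v) in f_i, and replace dx_i by d F_i = (∂F_i/∂u) du + (∂F_i/∂v) dv.
  For the x component: f_1(F) = 3*u*v + 9*u + 1; d F_1 = (3*v) du + (3*u + 4*v) dv
  For the y component: f_2(F) = 2*u*(v + 3); d F_2 = (v + 3) du + (u) dv
Combining and collecting du, dv coefficients:
  coeff of du: 11*u*v^2 + 39*u*v + 18*u + 3*v
  coeff of dv: 11*u^2*v + 33*u^2 + 12*u*v^2 + 36*u*v + 3*u + 4*v
F^* omega = (11*u*v^2 + 39*u*v + 18*u + 3*v) du + (11*u^2*v + 33*u^2 + 12*u*v^2 + 36*u*v + 3*u + 4*v) dv.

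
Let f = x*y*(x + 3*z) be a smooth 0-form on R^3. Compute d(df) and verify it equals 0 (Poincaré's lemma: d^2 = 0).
d(df) = 0

Step 1: df = sum_i (∂f/∂x_i) dx_i = (y*(2*x + 3*z)) dx + (x*(x + 3*z)) dy + (3*x*y) dz.
Step 2: Apply d again. Using the 1-form formula, the coefficient of dx ∧ dy in d(df) is ∂^2 f/∂x ∂y - ∂^2 f/∂y ∂x = (2*x + 3*z) - (2*x + 3*z) = 0 (equality of mixed partials for smooth f).
Similarly for dx ∧ dz and dy ∧ dz — all coefficients vanish. So d(df) = 0.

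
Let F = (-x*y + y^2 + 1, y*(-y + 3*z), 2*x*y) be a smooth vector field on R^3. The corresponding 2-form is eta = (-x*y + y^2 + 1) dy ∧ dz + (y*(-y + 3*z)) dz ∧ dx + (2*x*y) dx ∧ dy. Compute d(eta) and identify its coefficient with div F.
d(eta) = (-3*y + 3*z) dx ∧ dy ∧ dz; div F = -3*y + 3*z

For a 2-form in R^3 of the form above, applying d gives a 3-form with coefficient ∂P/∂x + ∂Q/∂y + ∂R/∂z:
  ∂P/∂x = -y
  ∂Q/∂y = -2*y + 3*z
  ∂R/∂z = 0
Sum = -3*y + 3*z, which is exactly div F.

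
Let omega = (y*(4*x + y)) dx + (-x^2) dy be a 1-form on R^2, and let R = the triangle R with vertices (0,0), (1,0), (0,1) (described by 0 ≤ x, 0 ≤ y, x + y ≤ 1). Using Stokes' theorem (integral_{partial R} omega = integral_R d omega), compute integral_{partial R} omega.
integral_(partial R) omega = -4/3

Stokes: integral_partial_R omega = integral_R d omega with d omega = (∂Q/∂x - ∂P/∂y) dx ∧ dy.
  ∂Q/∂x = -2*x
  ∂P/∂y = 4*x + 2*y
  integrand = ∂Q/∂x - ∂P/∂y = -6*x - 2*y.
Integrating over R: integral_0^1 integral_0^{1-x} (-6*x - 2*y) dy dx = -4/3.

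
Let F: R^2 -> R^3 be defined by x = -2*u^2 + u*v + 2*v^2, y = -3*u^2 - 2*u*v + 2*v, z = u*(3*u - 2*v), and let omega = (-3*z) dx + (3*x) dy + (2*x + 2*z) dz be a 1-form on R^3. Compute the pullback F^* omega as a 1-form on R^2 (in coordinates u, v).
F^* omega = (84*u^3 - 55*u^2*v - 8*u*v^2 - 20*v^3) du + (-u^3 - 32*u^2*v - 12*u^2 + 4*u*v^2 + 6*u*v + 12*v^2) dv

Using F^*(f dg) = (f ∘ F) d(g ∘ F), substitute each coordinate x_i by F_i(u, v) in f_i, and replace dx_i by d F_i = (∂F_i/∂u) du + (∂F_i/∂v) dv.
  For the x component: f_1(F) = 3*u*(-3*u + 2*v); d F_1 = (-4*u + v) du + (u + 4*v) dv
  For the y component: f_2(F) = -6*u^2 + 3*u*v + 6*v^2; d F_2 = (-6*u - 2*v) du + (2 - 2*u) dv
  For the z component: f_3(F) = 2*u^2 - 2*u*v + 4*v^2; d F_3 = (6*u - 2*v) du + (-2*u) dv
Combining and collecting du, dv coefficients:
  coeff of du: 84*u^3 - 55*u^2*v - 8*u*v^2 - 20*v^3
  coeff of dv: -u^3 - 32*u^2*v - 12*u^2 + 4*u*v^2 + 6*u*v + 12*v^2
F^* omega = (84*u^3 - 55*u^2*v - 8*u*v^2 - 20*v^3) du + (-u^3 - 32*u^2*v - 12*u^2 + 4*u*v^2 + 6*u*v + 12*v^2) dv.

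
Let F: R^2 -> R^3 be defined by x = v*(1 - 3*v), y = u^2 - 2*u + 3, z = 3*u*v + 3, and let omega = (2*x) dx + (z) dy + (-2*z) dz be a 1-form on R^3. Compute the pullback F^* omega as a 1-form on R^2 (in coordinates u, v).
F^* omega = (6*u^2*v - 18*u*v^2 - 6*u*v + 6*u - 18*v - 6) du + (-18*u^2*v - 18*u + 36*v^3 - 18*v^2 + 2*v) dv

Using F^*(f dg) = (f ∘ F) d(g ∘ F), substitute each coordinate x_i by F_i(u, v) in f_i, and replace dx_i by d F_i = (∂F_i/∂u) du + (∂F_i/∂v) dv.
  For the x component: f_1(F) = 2*v*(1 - 3*v); d F_1 = (0) du + (1 - 6*v) dv
  For the y component: f_2(F) = 3*u*v + 3; d F_2 = (2*u - 2) du + (0) dv
  For the z component: f_3(F) = -6*u*v - 6; d F_3 = (3*v) du + (3*u) dv
Combining and collecting du, dv coefficients:
  coeff of du: 6*u^2*v - 18*u*v^2 - 6*u*v + 6*u - 18*v - 6
  coeff of dv: -18*u^2*v - 18*u + 36*v^3 - 18*v^2 + 2*v
F^* omega = (6*u^2*v - 18*u*v^2 - 6*u*v + 6*u - 18*v - 6) du + (-18*u^2*v - 18*u + 36*v^3 - 18*v^2 + 2*v) dv.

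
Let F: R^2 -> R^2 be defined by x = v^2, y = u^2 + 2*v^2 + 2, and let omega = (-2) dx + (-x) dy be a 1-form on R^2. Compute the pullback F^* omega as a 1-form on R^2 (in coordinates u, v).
F^* omega = (-2*u*v^2) du + (4*v*(-v^2 - 1)) dv

Using F^*(f dg) = (f ∘ F) d(g ∘ F), substitute each coordinate x_i by F_i(u, v) in f_i, and replace dx_i by d F_i = (∂F_i/∂u) du + (∂F_i/∂v) dv.
  For the x component: f_1(F) = -2; d F_1 = (0) du + (2*v) dv
  For the y component: f_2(F) = -v^2; d F_2 = (2*u) du + (4*v) dv
Combining and collecting du, dv coefficients:
  coeff of du: -2*u*v^2
  coeff of dv: 4*v*(-v^2 - 1)
F^* omega = (-2*u*v^2) du + (4*v*(-v^2 - 1)) dv.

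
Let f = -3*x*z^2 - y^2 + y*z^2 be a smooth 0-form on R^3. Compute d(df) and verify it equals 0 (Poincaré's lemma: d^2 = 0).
d(df) = 0

Step 1: df = sum_i (∂f/∂x_i) dx_i = (-3*z^2) dx + (-2*y + z^2) dy + (2*z*(-3*x + y)) dz.
Step 2: Apply d again. Using the 1-form formula, the coefficient of dx ∧ dy in d(df) is ∂^2 f/∂x ∂y - ∂^2 f/∂y ∂x = (0) - (0) = 0 (equality of mixed partials for smooth f).
Similarly for dx ∧ dz and dy ∧ dz — all coefficients vanish. So d(df) = 0.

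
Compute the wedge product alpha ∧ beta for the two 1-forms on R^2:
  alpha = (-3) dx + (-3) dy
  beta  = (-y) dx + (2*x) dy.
alpha ∧ beta = (-6*x - 3*y) dx ∧ dy

Distribute the wedge, using dx_i ∧ dx_j = -dx_j ∧ dx_i and dx_i ∧ dx_i = 0. For each pair (i, j) with i < j, the coefficient of dx_i ∧ dx_j in alpha ∧ beta is (alpha_i * beta_j - alpha_j * beta_i). Collecting: alpha ∧ beta = (-6*x - 3*y) dx ∧ dy.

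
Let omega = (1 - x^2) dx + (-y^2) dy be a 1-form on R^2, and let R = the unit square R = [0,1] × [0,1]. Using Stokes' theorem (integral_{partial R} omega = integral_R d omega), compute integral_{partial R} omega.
integral_(partial R) omega = 0

Stokes: integral_partial_R omega = integral_R d omega with d omega = (∂Q/∂x - ∂P/∂y) dx ∧ dy.
  ∂Q/∂x = 0
  ∂P/∂y = 0
  integrand = ∂Q/∂x - ∂P/∂y = 0.
Integrating over R: integral_0^1 integral_0^1 (0) dx dy = 0.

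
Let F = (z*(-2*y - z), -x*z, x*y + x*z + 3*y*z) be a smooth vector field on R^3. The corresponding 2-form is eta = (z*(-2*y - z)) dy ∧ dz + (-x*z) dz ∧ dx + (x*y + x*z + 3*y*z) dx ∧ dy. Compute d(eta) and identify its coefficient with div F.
d(eta) = (x + 3*y) dx ∧ dy ∧ dz; div F = x + 3*y

For a 2-form in R^3 of the form above, applying d gives a 3-form with coefficient ∂P/∂x + ∂Q/∂y + ∂R/∂z:
  ∂P/∂x = 0
  ∂Q/∂y = 0
  ∂R/∂z = x + 3*y
Sum = x + 3*y, which is exactly div F.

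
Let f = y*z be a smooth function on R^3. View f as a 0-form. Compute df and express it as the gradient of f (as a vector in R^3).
df = (0) dx + (z) dy + (y) dz; grad f = (0, z, y)

For a 0-form f, d f = (∂f/∂x) dx + (∂f/∂y) dy + (∂f/∂z) dz. The components of the vector representation are exactly the entries of grad f in Cartesian coordinates:
  ∂f/∂x = 0
  ∂f/∂y = z
  ∂f/∂z = y.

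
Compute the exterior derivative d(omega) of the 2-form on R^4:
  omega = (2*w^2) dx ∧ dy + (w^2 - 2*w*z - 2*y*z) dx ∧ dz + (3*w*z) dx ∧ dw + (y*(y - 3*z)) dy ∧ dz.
d(omega) = (4*w) dx ∧ dy ∧ dw + (2*z) dx ∧ dy ∧ dz + (-w - 2*z) dx ∧ dz ∧ dw

For a 2-form omega = sum_{i<j} g_{ij} dx_i ∧ dx_j, the exterior derivative is
  d(omega) = sum_{i<j} d(g_{ij}) ∧ dx_i ∧ dx_j = sum_{i<j, k} (∂g_{ij}/∂x_k) dx_k ∧ dx_i ∧ dx_j.
Expand each term, using dx_k ∧ dx_i ∧ dx_j = sgn(permutation) dx_{(a)} ∧ dx_{(b)} ∧ dx_{(c)} with (a < b < c) sorted:
  d(2*w^2) includes (∂/∂w)(2*w^2) dw = (4*w) dw, which multiplied by dx ∧ dy gives (4*w) dx ∧ dy ∧ dw
  d(w^2 - 2*w*z - 2*y*z) includes (∂/∂y)(w^2 - 2*w*z - 2*y*z) dy = (-2*z) dy, which multiplied by dx ∧ dz gives (2*z) dx ∧ dy ∧ dz
  d(w^2 - 2*w*z - 2*y*z) includes (∂/∂w)(w^2 - 2*w*z - 2*y*z) dw = (2*w - 2*z) dw, which multiplied by dx ∧ dz gives (2*w - 2*z) dx ∧ dz ∧ dw
  d(3*w*z) includes (∂/∂z)(3*w*z) dz = (3*w) dz, which multiplied by dx ∧ dw gives (-3*w) dx ∧ dz ∧ dw
Collecting like 3-forms: d(omega) = (4*w) dx ∧ dy ∧ dw + (2*z) dx ∧ dy ∧ dz + (-w - 2*z) dx ∧ dz ∧ dw.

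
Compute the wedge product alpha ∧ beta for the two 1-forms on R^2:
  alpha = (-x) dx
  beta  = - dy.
alpha ∧ beta = (x) dx ∧ dy

Distribute the wedge, using dx_i ∧ dx_j = -dx_j ∧ dx_i and dx_i ∧ dx_i = 0. For each pair (i, j) with i < j, the coefficient of dx_i ∧ dx_j in alpha ∧ beta is (alpha_i * beta_j - alpha_j * beta_i). Collecting: alpha ∧ beta = (x) dx ∧ dy.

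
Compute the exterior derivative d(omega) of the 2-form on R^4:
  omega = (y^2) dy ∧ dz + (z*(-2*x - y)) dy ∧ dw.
d(omega) = (-2*z) dx ∧ dy ∧ dw + (2*x + y) dy ∧ dz ∧ dw

For a 2-form omega = sum_{i<j} g_{ij} dx_i ∧ dx_j, the exterior derivative is
  d(omega) = sum_{i<j} d(g_{ij}) ∧ dx_i ∧ dx_j = sum_{i<j, k} (∂g_{ij}/∂x_k) dx_k ∧ dx_i ∧ dx_j.
Expand each term, using dx_k ∧ dx_i ∧ dx_j = sgn(permutation) dx_{(a)} ∧ dx_{(b)} ∧ dx_{(c)} with (a < b < c) sorted:
  d(z*(-2*x - y)) includes (∂/∂x)(z*(-2*x - y)) dx = (-2*z) dx, which multiplied by dy ∧ dw gives (-2*z) dx ∧ dy ∧ dw
  d(z*(-2*x - y)) includes (∂/∂z)(z*(-2*x - y)) dz = (-2*x - y) dz, which multiplied by dy ∧ dw gives (2*x + y) dy ∧ dz ∧ dw
Collecting like 3-forms: d(omega) = (-2*z) dx ∧ dy ∧ dw + (2*x + y) dy ∧ dz ∧ dw.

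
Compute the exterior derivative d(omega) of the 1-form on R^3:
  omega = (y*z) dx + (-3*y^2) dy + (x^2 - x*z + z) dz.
d(omega) = (-z) dx ∧ dy + (2*x - y - z) dx ∧ dz

For a 1-form omega = sum_i f_i dx_i, the exterior derivative is
  d(omega) = sum_{i < j} (∂f_j/∂x_i - ∂f_i/∂x_j) dx_i ∧ dx_j.
  coefficient of dx ∧ dy: ∂f_2/∂x - ∂f_1/∂y = ∂(-3*y^2)/∂x - ∂(y*z)/∂y = -z
  coefficient of dx ∧ dz: ∂f_3/∂x - ∂f_1/∂z = ∂(x^2 - x*z + z)/∂x - ∂(y*z)/∂z = 2*x - y - z
Assembling: d(omega) = (-z) dx ∧ dy + (2*x - y - z) dx ∧ dz.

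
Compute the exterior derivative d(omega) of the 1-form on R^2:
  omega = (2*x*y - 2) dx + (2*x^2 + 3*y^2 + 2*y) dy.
d(omega) = (2*x) dx ∧ dy

For a 1-form omega = sum_i f_i dx_i, the exterior derivative is
  d(omega) = sum_{i < j} (∂f_j/∂x_i - ∂f_i/∂x_j) dx_i ∧ dx_j.
  coefficient of dx ∧ dy: ∂f_2/∂x - ∂f_1/∂y = ∂(2*x^2 + 3*y^2 + 2*y)/∂x - ∂(2*x*y - 2)/∂y = 2*x
Assembling: d(omega) = (2*x) dx ∧ dy.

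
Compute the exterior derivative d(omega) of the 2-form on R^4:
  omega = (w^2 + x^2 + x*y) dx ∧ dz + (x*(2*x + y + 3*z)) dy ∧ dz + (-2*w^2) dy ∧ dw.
d(omega) = (3*x + y + 3*z) dx ∧ dy ∧ dz + (2*w) dx ∧ dz ∧ dw

For a 2-form omega = sum_{i<j} g_{ij} dx_i ∧ dx_j, the exterior derivative is
  d(omega) = sum_{i<j} d(g_{ij}) ∧ dx_i ∧ dx_j = sum_{i<j, k} (∂g_{ij}/∂x_k) dx_k ∧ dx_i ∧ dx_j.
Expand each term, using dx_k ∧ dx_i ∧ dx_j = sgn(permutation) dx_{(a)} ∧ dx_{(b)} ∧ dx_{(c)} with (a < b < c) sorted:
  d(w^2 + x^2 + x*y) includes (∂/∂y)(w^2 + x^2 + x*y) dy = (x) dy, which multiplied by dx ∧ dz gives (-x) dx ∧ dy ∧ dz
  d(w^2 + x^2 + x*y) includes (∂/∂w)(w^2 + x^2 + x*y) dw = (2*w) dw, which multiplied by dx ∧ dz gives (2*w) dx ∧ dz ∧ dw
  d(x*(2*x + y + 3*z)) includes (∂/∂x)(x*(2*x + y + 3*z)) dx = (4*x + y + 3*z) dx, which multiplied by dy ∧ dz gives (4*x + y + 3*z) dx ∧ dy ∧ dz
Collecting like 3-forms: d(omega) = (3*x + y + 3*z) dx ∧ dy ∧ dz + (2*w) dx ∧ dz ∧ dw.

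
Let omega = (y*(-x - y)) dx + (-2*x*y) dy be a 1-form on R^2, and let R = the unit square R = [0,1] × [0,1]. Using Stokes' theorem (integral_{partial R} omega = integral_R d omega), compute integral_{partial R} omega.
integral_(partial R) omega = 1/2

Stokes: integral_partial_R omega = integral_R d omega with d omega = (∂Q/∂x - ∂P/∂y) dx ∧ dy.
  ∂Q/∂x = -2*y
  ∂P/∂y = -x - 2*y
  integrand = ∂Q/∂x - ∂P/∂y = x.
Integrating over R: integral_0^1 integral_0^1 (x) dx dy = 1/2.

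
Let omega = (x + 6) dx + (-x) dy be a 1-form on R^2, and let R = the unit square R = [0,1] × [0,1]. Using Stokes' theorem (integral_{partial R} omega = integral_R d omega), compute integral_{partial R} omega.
integral_(partial R) omega = -1

Stokes: integral_partial_R omega = integral_R d omega with d omega = (∂Q/∂x - ∂P/∂y) dx ∧ dy.
  ∂Q/∂x = -1
  ∂P/∂y = 0
  integrand = ∂Q/∂x - ∂P/∂y = -1.
Integrating over R: integral_0^1 integral_0^1 (-1) dx dy = -1.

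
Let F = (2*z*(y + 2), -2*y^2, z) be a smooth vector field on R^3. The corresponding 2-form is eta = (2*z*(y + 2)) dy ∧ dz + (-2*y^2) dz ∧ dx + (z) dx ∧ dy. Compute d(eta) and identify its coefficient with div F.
d(eta) = (1 - 4*y) dx ∧ dy ∧ dz; div F = 1 - 4*y

For a 2-form in R^3 of the form above, applying d gives a 3-form with coefficient ∂P/∂x + ∂Q/∂y + ∂R/∂z:
  ∂P/∂x = 0
  ∂Q/∂y = -4*y
  ∂R/∂z = 1
Sum = 1 - 4*y, which is exactly div F.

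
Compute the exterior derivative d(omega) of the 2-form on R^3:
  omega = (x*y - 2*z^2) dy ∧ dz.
d(omega) = (y) dx ∧ dy ∧ dz

For a 2-form omega = sum_{i<j} g_{ij} dx_i ∧ dx_j, the exterior derivative is
  d(omega) = sum_{i<j} d(g_{ij}) ∧ dx_i ∧ dx_j = sum_{i<j, k} (∂g_{ij}/∂x_k) dx_k ∧ dx_i ∧ dx_j.
Expand each term, using dx_k ∧ dx_i ∧ dx_j = sgn(permutation) dx_{(a)} ∧ dx_{(b)} ∧ dx_{(c)} with (a < b < c) sorted:
  d(x*y - 2*z^2) includes (∂/∂x)(x*y - 2*z^2) dx = (y) dx, which multiplied by dy ∧ dz gives (y) dx ∧ dy ∧ dz
Collecting like 3-forms: d(omega) = (y) dx ∧ dy ∧ dz.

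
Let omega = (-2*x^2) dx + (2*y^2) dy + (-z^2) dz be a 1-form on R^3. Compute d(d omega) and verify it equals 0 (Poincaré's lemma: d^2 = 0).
d(d omega) = 0

Step 1: d omega = sum_{i<j} (∂f_j/∂x_i - ∂f_i/∂x_j) dx_i ∧ dx_j:
  coeff of dx ∧ dy: 0
  coeff of dx ∧ dz: 0
  coeff of dy ∧ dz: 0
Step 2: Apply d again to each 2-form coefficient. The only possible 3-form in R^3 is dx ∧ dy ∧ dz, with coefficient
  ∂(coeff of dy∧dz)/∂x - ∂(coeff of dx∧dz)/∂y + ∂(coeff of dx∧dy)/∂z
  = ∂/∂x (0) - ∂/∂y (0) + ∂/∂z (0).
Each of these terms simplifies to sums of mixed partials that cancel in pairs. The result is 0 (by equality of mixed partials for smooth functions — Schwarz / Clairaut).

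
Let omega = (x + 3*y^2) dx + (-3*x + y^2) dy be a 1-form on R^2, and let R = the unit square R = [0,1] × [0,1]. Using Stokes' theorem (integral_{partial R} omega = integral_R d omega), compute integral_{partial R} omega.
integral_(partial R) omega = -6

Stokes: integral_partial_R omega = integral_R d omega with d omega = (∂Q/∂x - ∂P/∂y) dx ∧ dy.
  ∂Q/∂x = -3
  ∂P/∂y = 6*y
  integrand = ∂Q/∂x - ∂P/∂y = -6*y - 3.
Integrating over R: integral_0^1 integral_0^1 (-6*y - 3) dx dy = -6.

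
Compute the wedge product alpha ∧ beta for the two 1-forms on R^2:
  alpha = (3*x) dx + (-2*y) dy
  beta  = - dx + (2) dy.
alpha ∧ beta = (6*x - 2*y) dx ∧ dy

Distribute the wedge, using dx_i ∧ dx_j = -dx_j ∧ dx_i and dx_i ∧ dx_i = 0. For each pair (i, j) with i < j, the coefficient of dx_i ∧ dx_j in alpha ∧ beta is (alpha_i * beta_j - alpha_j * beta_i). Collecting: alpha ∧ beta = (6*x - 2*y) dx ∧ dy.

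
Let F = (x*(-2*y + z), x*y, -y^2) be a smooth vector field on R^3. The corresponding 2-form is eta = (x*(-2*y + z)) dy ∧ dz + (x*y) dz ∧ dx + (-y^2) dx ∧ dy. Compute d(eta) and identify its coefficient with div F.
d(eta) = (x - 2*y + z) dx ∧ dy ∧ dz; div F = x - 2*y + z

For a 2-form in R^3 of the form above, applying d gives a 3-form with coefficient ∂P/∂x + ∂Q/∂y + ∂R/∂z:
  ∂P/∂x = -2*y + z
  ∂Q/∂y = x
  ∂R/∂z = 0
Sum = x - 2*y + z, which is exactly div F.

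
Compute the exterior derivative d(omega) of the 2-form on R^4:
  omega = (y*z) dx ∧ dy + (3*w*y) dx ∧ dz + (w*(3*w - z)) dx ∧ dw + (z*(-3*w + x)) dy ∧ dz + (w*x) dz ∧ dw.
d(omega) = (-3*w + y + z) dx ∧ dy ∧ dz + (2*w + 3*y) dx ∧ dz ∧ dw + (-3*z) dy ∧ dz ∧ dw

For a 2-form omega = sum_{i<j} g_{ij} dx_i ∧ dx_j, the exterior derivative is
  d(omega) = sum_{i<j} d(g_{ij}) ∧ dx_i ∧ dx_j = sum_{i<j, k} (∂g_{ij}/∂x_k) dx_k ∧ dx_i ∧ dx_j.
Expand each term, using dx_k ∧ dx_i ∧ dx_j = sgn(permutation) dx_{(a)} ∧ dx_{(b)} ∧ dx_{(c)} with (a < b < c) sorted:
  d(y*z) includes (∂/∂z)(y*z) dz = (y) dz, which multiplied by dx ∧ dy gives (y) dx ∧ dy ∧ dz
  d(3*w*y) includes (∂/∂y)(3*w*y) dy = (3*w) dy, which multiplied by dx ∧ dz gives (-3*w) dx ∧ dy ∧ dz
  d(3*w*y) includes (∂/∂w)(3*w*y) dw = (3*y) dw, which multiplied by dx ∧ dz gives (3*y) dx ∧ dz ∧ dw
  d(w*(3*w - z)) includes (∂/∂z)(w*(3*w - z)) dz = (-w) dz, which multiplied by dx ∧ dw gives (w) dx ∧ dz ∧ dw
  d(z*(-3*w + x)) includes (∂/∂x)(z*(-3*w + x)) dx = (z) dx, which multiplied by dy ∧ dz gives (z) dx ∧ dy ∧ dz
  d(z*(-3*w + x)) includes (∂/∂w)(z*(-3*w + x)) dw = (-3*z) dw, which multiplied by dy ∧ dz gives (-3*z) dy ∧ dz ∧ dw
  d(w*x) includes (∂/∂x)(w*x) dx = (w) dx, which multiplied by dz ∧ dw gives (w) dx ∧ dz ∧ dw
Collecting like 3-forms: d(omega) = (-3*w + y + z) dx ∧ dy ∧ dz + (2*w + 3*y) dx ∧ dz ∧ dw + (-3*z) dy ∧ dz ∧ dw.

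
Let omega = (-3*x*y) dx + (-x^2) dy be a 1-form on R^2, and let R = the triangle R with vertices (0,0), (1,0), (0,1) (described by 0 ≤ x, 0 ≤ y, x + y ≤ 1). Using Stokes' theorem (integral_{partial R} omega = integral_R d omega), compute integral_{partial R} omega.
integral_(partial R) omega = 1/6

Stokes: integral_partial_R omega = integral_R d omega with d omega = (∂Q/∂x - ∂P/∂y) dx ∧ dy.
  ∂Q/∂x = -2*x
  ∂P/∂y = -3*x
  integrand = ∂Q/∂x - ∂P/∂y = x.
Integrating over R: integral_0^1 integral_0^{1-x} (x) dy dx = 1/6.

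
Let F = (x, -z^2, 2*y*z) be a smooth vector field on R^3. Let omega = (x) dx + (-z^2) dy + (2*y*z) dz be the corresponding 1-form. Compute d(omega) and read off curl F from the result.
d(omega) = (4*z) dy ∧ dz + (0) dz ∧ dx + (0) dx ∧ dy; curl F = (4*z, 0, 0)

d omega = sum_{i<j} (∂f_j/∂x_i - ∂f_i/∂x_j) dx_i ∧ dx_j. Under the identification (dy ∧ dz, dz ∧ dx, dx ∧ dy) ↔ (e_x, e_y, e_z), the coefficients are exactly the components of curl F. Compute:
  ∂R/∂y - ∂Q/∂z = (2*z) - (-2*z) = 4*z
  ∂P/∂z - ∂R/∂x = (0) - (0) = 0
  ∂Q/∂x - ∂P/∂y = (0) - (0) = 0.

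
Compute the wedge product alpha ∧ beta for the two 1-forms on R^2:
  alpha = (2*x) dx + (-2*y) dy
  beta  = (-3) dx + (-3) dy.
alpha ∧ beta = (-6*x - 6*y) dx ∧ dy

Distribute the wedge, using dx_i ∧ dx_j = -dx_j ∧ dx_i and dx_i ∧ dx_i = 0. For each pair (i, j) with i < j, the coefficient of dx_i ∧ dx_j in alpha ∧ beta is (alpha_i * beta_j - alpha_j * beta_i). Collecting: alpha ∧ beta = (-6*x - 6*y) dx ∧ dy.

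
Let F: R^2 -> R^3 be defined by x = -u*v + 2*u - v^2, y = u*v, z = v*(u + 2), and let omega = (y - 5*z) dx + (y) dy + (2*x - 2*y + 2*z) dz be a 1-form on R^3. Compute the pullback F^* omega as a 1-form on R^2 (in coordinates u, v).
F^* omega = (v*(3*u*v - 4*u - 2*v^2 + 14*v - 20)) du + (3*u^2*v + 4*u^2 + 6*u*v^2 + 10*u*v + 8*u + 16*v^2 + 8*v) dv

Using F^*(f dg) = (f ∘ F) d(g ∘ F), substitute each coordinate x_i by F_i(u, v) in f_i, and replace dx_i by d F_i = (∂F_i/∂u) du + (∂F_i/∂v) dv.
  For the x component: f_1(F) = 2*v*(-2*u - 5); d F_1 = (2 - v) du + (-u - 2*v) dv
  For the y component: f_2(F) = u*v; d F_2 = (v) du + (u) dv
  For the z component: f_3(F) = -2*u*v + 4*u - 2*v^2 + 4*v; d F_3 = (v) du + (u + 2) dv
Combining and collecting du, dv coefficients:
  coeff of du: v*(3*u*v - 4*u - 2*v^2 + 14*v - 20)
  coeff of dv: 3*u^2*v + 4*u^2 + 6*u*v^2 + 10*u*v + 8*u + 16*v^2 + 8*v
F^* omega = (v*(3*u*v - 4*u - 2*v^2 + 14*v - 20)) du + (3*u^2*v + 4*u^2 + 6*u*v^2 + 10*u*v + 8*u + 16*v^2 + 8*v) dv.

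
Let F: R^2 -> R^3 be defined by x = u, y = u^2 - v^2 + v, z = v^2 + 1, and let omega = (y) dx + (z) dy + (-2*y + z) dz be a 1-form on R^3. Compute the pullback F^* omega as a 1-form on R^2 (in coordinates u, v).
F^* omega = (u^2 + 2*u*v^2 + 2*u - v^2 + v) du + (-4*u^2*v + 4*v^3 - 3*v^2 + 1) dv

Using F^*(f dg) = (f ∘ F) d(g ∘ F), substitute each coordinate x_i by F_i(u, v) in f_i, and replace dx_i by d F_i = (∂F_i/∂u) du + (∂F_i/∂v) dv.
  For the x component: f_1(F) = u^2 - v^2 + v; d F_1 = (1) du + (0) dv
  For the y component: f_2(F) = v^2 + 1; d F_2 = (2*u) du + (1 - 2*v) dv
  For the z component: f_3(F) = -2*u^2 + 3*v^2 - 2*v + 1; d F_3 = (0) du + (2*v) dv
Combining and collecting du, dv coefficients:
  coeff of du: u^2 + 2*u*v^2 + 2*u - v^2 + v
  coeff of dv: -4*u^2*v + 4*v^3 - 3*v^2 + 1
F^* omega = (u^2 + 2*u*v^2 + 2*u - v^2 + v) du + (-4*u^2*v + 4*v^3 - 3*v^2 + 1) dv.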